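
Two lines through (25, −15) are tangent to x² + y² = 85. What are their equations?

A line y − (−15) = m(x − (25)) is tangent when its distance from (0, 0) is √85:
(−25m − (15))² = 85(m² + 1)
54m² + 75m + 14 = 0, so m = −7/6 or m = −2/9.
Through (25, −15) these give 7x + 6y = 85 and 2x + 9y = −85.

7x + 6y = 85 and 2x + 9y = −85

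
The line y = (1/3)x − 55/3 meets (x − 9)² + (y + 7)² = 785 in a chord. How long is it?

17√10

The distance from (9, −7) to the line is 25/√10, and r² = 785.
Half the chord is √(r² − d²) = √(1445/2), so the full chord is 17√10.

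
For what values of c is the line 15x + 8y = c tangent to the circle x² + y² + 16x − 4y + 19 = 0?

Tangency holds when the distance from the centre (−8, 2) to the line equals the radius 7:
|15·(−8) + 8·2 − c| / √289 = 7
|c − (−104)| = 7·17, so c = 15 or c = −223.

c = −223 or c = 15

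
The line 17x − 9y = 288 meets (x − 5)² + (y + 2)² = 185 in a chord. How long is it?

Express y = (−288 + 17x)/9 and substitute into the circle:
370x² − 9990x + 59940 = 0  ⟹  x² − 27x + 162 = 0
x = 18 or x = 9, giving (18, 2) and (9, −15).
|(18, 2) − (9, −15)| = √((9)² + (17)²) = √370.

√370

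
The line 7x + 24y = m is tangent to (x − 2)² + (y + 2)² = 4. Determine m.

The line touches the circle iff its distance from (2, −2) is 2:
|7·2 + 24·(−2) − m| / √625 = 2
|m − (−34)| = 2·25, so m = 16 or m = −84.

m = −84 or m = 16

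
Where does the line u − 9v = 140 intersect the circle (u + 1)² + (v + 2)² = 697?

(−22, −18) and (23, −13)

Substitute v = (−140 + u)/9:
82u² − 82u − 41492 = 0  ⟹  u² − u − 506 = 0
u = 23 or u = −22, giving (23, −13) and (−22, −18).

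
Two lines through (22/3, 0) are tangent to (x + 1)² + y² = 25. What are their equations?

Let a tangent through (22/3, 0) have slope m. Its distance from (−1, 0) must equal 5:
(−25/3m − (0))² = 25(m² + 1)
16m² − 9 = 0, so m = 3/4 or m = −3/4.
Through (22/3, 0) these give 3x − 4y = 22 and 3x + 4y = 22.

3x − 4y = 22 and 3x + 4y = 22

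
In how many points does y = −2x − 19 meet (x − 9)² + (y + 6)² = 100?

Substituting the line into the circle gives 5x² + 34x + 150 = 0.
Δ = 1156 − 3000 = −1844.
No real roots: the line does not meet the circle.

0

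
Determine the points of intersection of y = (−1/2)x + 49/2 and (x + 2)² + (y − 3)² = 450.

Express y = (49 − x)/2 and substitute into the circle:
5x² − 70x + 65 = 0  ⟹  x² − 14x + 13 = 0
x = 13 or x = 1, giving (13, 18) and (1, 24).

(1, 24) and (13, 18)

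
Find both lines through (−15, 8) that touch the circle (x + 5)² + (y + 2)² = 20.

Write the tangent as mx − y + (8 − m·(−15)) = 0 and set its distance from the centre to 2√5:
(10m − (−10))² = 20(m² + 1)
2m² + 5m + 2 = 0, so m = −1/2 or m = −2.
With m = −1/2: x + 2y = 1. With m = −2: 2x + y = −22.

x + 2y = 1 and 2x + y = −22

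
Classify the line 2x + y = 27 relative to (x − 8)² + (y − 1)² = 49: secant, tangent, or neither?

d² = (2·8 + 1·1 − (27))²/5 = 20; r² = 49.
Since d² < r², the line cuts the circle twice.

secant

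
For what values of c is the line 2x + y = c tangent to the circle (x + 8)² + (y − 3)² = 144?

For a tangent, require d(centre, line) = r = 12.
|2·(−8) + 1·3 − c| / √5 = 12
|c − (−13)| = 12√5.

c = −13 ± 12√5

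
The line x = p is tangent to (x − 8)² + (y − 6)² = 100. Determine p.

For a tangent, require d(centre, line) = r = 10.
|1·8 + 0·6 − p| / √1 = 10
|p − (8)| = 10, so p = 18 or p = −2.

p = −2 or p = 18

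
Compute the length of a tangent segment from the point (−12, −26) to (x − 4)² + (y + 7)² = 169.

8√7

With centre O = (4, −7), |OP|² = 617 and r² = 169.
Power of the point: PT² = |PO|² − r² = 448, so PT = 8√7.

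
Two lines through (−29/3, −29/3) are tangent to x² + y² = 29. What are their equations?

5x − 2y = −29 and 2x − 5y = 29

Let a tangent through (−29/3, −29/3) have slope m. Its distance from (0, 0) must equal √29:
(29/3m − (29/3))² = 29(m² + 1)
10m² − 29m + 10 = 0, so m = 5/2 or m = 2/5.
Through (−29/3, −29/3) these give 5x − 2y = −29 and 2x − 5y = 29.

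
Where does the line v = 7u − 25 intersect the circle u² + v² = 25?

Express v = 7u − 25 and substitute into the circle:
50u² − 350u + 600 = 0  ⟹  u² − 7u + 12 = 0
u = 4 or u = 3, giving (4, 3) and (3, −4).

(3, −4) and (4, 3)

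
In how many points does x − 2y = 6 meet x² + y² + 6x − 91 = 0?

Substituting the line into the circle gives 5x² + 12x − 328 = 0.
Discriminant = (12)² − 4·5·(−328) = 6704 > 0.
Two real roots: the line is a secant.

2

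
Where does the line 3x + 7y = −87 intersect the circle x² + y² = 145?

(−8, −9) and (−1, −12)

Express y = (−87 − 3x)/7 and substitute into the circle:
58x² + 522x + 464 = 0  ⟹  x² + 9x + 8 = 0
x = −1 or x = −8, giving (−1, −12) and (−8, −9).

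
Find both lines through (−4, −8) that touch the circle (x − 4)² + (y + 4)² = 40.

A line y − (−8) = m(x − (−4)) is tangent when its distance from (4, −4) is 2√10:
[m·(8) − (4)]² = 40(m² + 1)
3m² − 8m − 3 = 0, so m = 3 or m = −1/3.
With m = 3: 3x − y = −4. With m = −1/3: x + 3y = −28.

3x − y = −4 and x + 3y = −28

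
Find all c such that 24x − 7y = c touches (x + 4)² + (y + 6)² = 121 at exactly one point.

The line touches the circle iff its distance from (−4, −6) is 11:
|24·(−4) − 7·(−6) − c| / √625 = 11
|c − (−54)| = 11·25, so c = 221 or c = −329.

c = −329 or c = 221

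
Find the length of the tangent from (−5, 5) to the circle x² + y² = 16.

With centre O = (0, 0), |OP|² = 50 and r² = 16.
Power of the point: PT² = |PO|² − r² = 34, so PT = √34.

√34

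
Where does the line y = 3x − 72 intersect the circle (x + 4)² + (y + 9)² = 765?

From the line, y = 3x − 72. Substituting:
10x² − 370x + 3220 = 0  ⟹  x² − 37x + 322 = 0
x = 23 or x = 14, giving (23, −3) and (14, −30).

(14, −30) and (23, −3)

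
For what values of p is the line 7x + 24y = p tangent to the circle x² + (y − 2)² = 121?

For a tangent, require d(centre, line) = r = 11.
|7·0 + 24·2 − p| / √625 = 11
|p − (48)| = 11·25, so p = 323 or p = −227.

p = −227 or p = 323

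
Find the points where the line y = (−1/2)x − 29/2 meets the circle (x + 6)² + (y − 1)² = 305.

From the line, y = (−29 − x)/2. Substituting:
5x² + 110x − 115 = 0  ⟹  x² + 22x − 23 = 0
x = 1 or x = −23, giving (1, −15) and (−23, −3).

(−23, −3) and (1, −15)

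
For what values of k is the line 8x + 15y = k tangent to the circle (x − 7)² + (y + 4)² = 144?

k = −208 or k = 200

For a tangent, require d(centre, line) = r = 12.
|8·7 + 15·(−4) − k| / √289 = 12
|k − (−4)| = 12·17, so k = 200 or k = −208.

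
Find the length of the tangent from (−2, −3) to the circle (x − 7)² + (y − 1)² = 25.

6√2

With centre O = (7, 1), |OP|² = 97 and r² = 25.
Power of the point: PT² = |PO|² − r² = 72, so PT = 6√2.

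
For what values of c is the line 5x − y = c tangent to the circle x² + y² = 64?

The line touches the circle iff its distance from (0, 0) is 8:
|5·0 − 1·0 − c| / √26 = 8
|c| = 8√26.

c = ±8√26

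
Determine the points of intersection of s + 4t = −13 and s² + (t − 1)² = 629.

(−25, 3) and (23, −9)

From the line, t = (−13 − s)/4. Substituting:
17s² + 34s − 9775 = 0  ⟹  s² + 2s − 575 = 0
s = 23 or s = −25, giving (23, −9) and (−25, 3).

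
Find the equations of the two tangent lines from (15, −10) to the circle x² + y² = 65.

x + 8y = −65 and 7x + 4y = 65

A line y − (−10) = m(x − (15)) is tangent when its distance from (0, 0) is √65:
(−15m − (10))² = 65(m² + 1)
32m² + 60m + 7 = 0, so m = −1/8 or m = −7/4.
Through (15, −10) these give x + 8y = −65 and 7x + 4y = 65.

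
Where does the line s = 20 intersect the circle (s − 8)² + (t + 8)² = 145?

The line gives s = 20. Substituting into the circle:
t² + 16t + 63 = 0
t = −7 or t = −9, giving (20, −7) and (20, −9).

(20, −9) and (20, −7)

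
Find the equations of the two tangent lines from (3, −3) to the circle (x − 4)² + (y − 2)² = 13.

A line y − (−3) = m(x − (3)) is tangent when its distance from (4, 2) is √13:
(1m − (5))² = 13(m² + 1)
6m² + 5m − 6 = 0, so m = −3/2 or m = 2/3.
With m = −3/2: 3x + 2y = 3. With m = 2/3: 2x − 3y = 15.

3x + 2y = 3 and 2x − 3y = 15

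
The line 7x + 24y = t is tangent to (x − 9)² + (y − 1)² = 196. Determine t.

t = −263 or t = 437

Tangency holds when the distance from the centre (9, 1) to the line equals the radius 14:
|7·9 + 24·1 − t| / √625 = 14
|t − (87)| = 14·25, so t = 437 or t = −263.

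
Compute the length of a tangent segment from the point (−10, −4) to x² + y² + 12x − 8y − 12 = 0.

4

The centre is (−6, 4) and r = 8. The square of the distance from P to the centre is 16 + 64 = 80.
Power of the point: PT² = |PO|² − r² = 16, so PT = 4.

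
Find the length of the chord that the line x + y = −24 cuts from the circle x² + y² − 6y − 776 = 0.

29√2

Centre (0, 3), r² = 785. Perpendicular distance d from centre to line = |27| / √2 = 27/√2.
Chord = 2√(r² − d²) = 2·√(841/2) = 29√2.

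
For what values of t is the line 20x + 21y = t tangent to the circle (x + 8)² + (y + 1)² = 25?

For a tangent, require d(centre, line) = r = 5.
|20·(−8) + 21·(−1) − t| / √841 = 5
|t − (−181)| = 5·29, so t = −36 or t = −326.

t = −326 or t = −36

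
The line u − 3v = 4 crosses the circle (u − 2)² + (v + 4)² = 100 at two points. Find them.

(−8, −4) and (10, 2)

Substitute v = (−4 + u)/3:
10u² − 20u − 800 = 0  ⟹  u² − 2u − 80 = 0
u = 10 or u = −8, giving (10, 2) and (−8, −4).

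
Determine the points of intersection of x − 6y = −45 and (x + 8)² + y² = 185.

Substitute y = (45 + x)/6:
37x² + 666x − 2331 = 0  ⟹  x² + 18x − 63 = 0
x = 3 or x = −21, giving (3, 8) and (−21, 4).

(−21, 4) and (3, 8)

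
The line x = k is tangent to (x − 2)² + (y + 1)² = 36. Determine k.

Tangency holds when the distance from the centre (2, −1) to the line equals the radius 6:
|1·2 + 0·(−1) − k| / √1 = 6
|k − (2)| = 6, so k = 8 or k = −4.

k = −4 or k = 8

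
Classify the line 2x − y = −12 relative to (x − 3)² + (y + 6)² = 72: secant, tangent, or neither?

neither

Substituting the line into the circle gives 5x² + 66x + 261 = 0.
Discriminant = (66)² − 4·5·(261) = −864 < 0.
No real roots: the line does not meet the circle.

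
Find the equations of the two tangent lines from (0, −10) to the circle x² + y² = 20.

A line y − (−10) = m(x − (0)) is tangent when its distance from (0, 0) is 2√5:
[m·(0) − (10)]² = 20(m² + 1)
m² − 4 = 0, so m = 2 or m = −2.
Through (0, −10) these give 2x − y = 10 and 2x + y = −10.

2x − y = 10 and 2x + y = −10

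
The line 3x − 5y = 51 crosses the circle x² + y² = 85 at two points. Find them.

(2, −9) and (7, −6)

From the line, y = (−51 + 3x)/5. Substituting:
34x² − 306x + 476 = 0  ⟹  x² − 9x + 14 = 0
x = 7 or x = 2, giving (7, −6) and (2, −9).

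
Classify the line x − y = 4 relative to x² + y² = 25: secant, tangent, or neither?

Substituting the line into the circle gives 2x² − 8x − 9 = 0.
Discriminant = (−8)² − 4·2·(−9) = 136 > 0.
Two real roots: the line is a secant.

secant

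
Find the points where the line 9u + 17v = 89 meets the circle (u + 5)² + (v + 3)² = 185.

(−9, 10) and (8, 1)

Express v = (89 − 9u)/17 and substitute into the circle:
370u² + 370u − 26640 = 0  ⟹  u² + u − 72 = 0
u = 8 or u = −9, giving (8, 1) and (−9, 10).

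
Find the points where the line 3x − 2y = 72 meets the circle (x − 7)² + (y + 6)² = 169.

Substitute y = (−72 + 3x)/2:
13x² − 416x + 3120 = 0  ⟹  x² − 32x + 240 = 0
x = 20 or x = 12, giving (20, −6) and (12, −18).

(12, −18) and (20, −6)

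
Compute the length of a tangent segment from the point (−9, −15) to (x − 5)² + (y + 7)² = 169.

Centre (5, −7), r² = 169. |PO|² = (−14)² + (−8)² = 260.
By the tangent–radius right angle, tangent length = √(|PO|² − r²) = √91.

√91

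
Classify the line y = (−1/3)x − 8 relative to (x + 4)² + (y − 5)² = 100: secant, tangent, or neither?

neither

Substituting the line into the circle gives 10x² + 150x + 765 = 0.
Δ = 22500 − 30600 = −8100.
No real roots: the line does not meet the circle.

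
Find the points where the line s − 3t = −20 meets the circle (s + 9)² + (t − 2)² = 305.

(−26, −2) and (7, 9)

Express t = (20 + s)/3 and substitute into the circle:
10s² + 190s − 1820 = 0  ⟹  s² + 19s − 182 = 0
s = 7 or s = −26, giving (7, 9) and (−26, −2).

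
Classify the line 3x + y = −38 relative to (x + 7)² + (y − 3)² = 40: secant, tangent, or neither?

tangent

d² = (3·(−7) + 1·3 − (−38))²/10 = 40; r² = 40.
Since d² = r², the line is tangent.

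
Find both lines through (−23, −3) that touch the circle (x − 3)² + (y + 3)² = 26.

Let a tangent through (−23, −3) have slope m. Its distance from (3, −3) must equal √26:
(26m − (0))² = 26(m² + 1)
25m² − 1 = 0, so m = −1/5 or m = 1/5.
With m = −1/5: x + 5y = −38. With m = 1/5: x − 5y = −8.

x + 5y = −38 and x − 5y = −8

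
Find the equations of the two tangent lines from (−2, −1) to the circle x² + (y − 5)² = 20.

2x + y = −5 and x − 2y = 0

Write the tangent as mx − y + (−1 − m·(−2)) = 0 and set its distance from the centre to 2√5:
(2m − (6))² = 20(m² + 1)
2m² + 3m − 2 = 0, so m = −2 or m = 1/2.
With m = −2: 2x + y = −5. With m = 1/2: x − 2y = 0.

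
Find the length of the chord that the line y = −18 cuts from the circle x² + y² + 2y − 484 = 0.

28

Express y = −18 and substitute into the circle:
x² − 196 = 0
x = 14 or x = −14, giving (14, −18) and (−14, −18).
Chord length = distance between (14, −18) and (−14, −18) = √784 = 28.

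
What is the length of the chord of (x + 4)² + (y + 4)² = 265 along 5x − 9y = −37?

From the line, y = (37 + 5x)/9. Substituting:
106x² + 1378x − 14840 = 0  ⟹  x² + 13x − 140 = 0
x = 7 or x = −20, giving (7, 8) and (−20, −7).
|(7, 8) − (−20, −7)| = √((27)² + (15)²) = 3√106.

3√106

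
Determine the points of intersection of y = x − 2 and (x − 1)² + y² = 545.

Express y = x − 2 and substitute into the circle:
2x² − 6x − 540 = 0  ⟹  x² − 3x − 270 = 0
x = 18 or x = −15, giving (18, 16) and (−15, −17).

(−15, −17) and (18, 16)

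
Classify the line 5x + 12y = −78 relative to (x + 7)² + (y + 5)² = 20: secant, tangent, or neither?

secant

Substituting the line into the circle gives 169x² + 2196x + 4500 = 0.
Discriminant = (2196)² − 4·169·(4500) = 1780416 > 0.
Two real roots: the line is a secant.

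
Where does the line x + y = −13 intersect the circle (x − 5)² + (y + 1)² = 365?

(−14, 1) and (7, −20)

From the line, y = −x − 13. Substituting:
2x² + 14x − 196 = 0  ⟹  x² + 7x − 98 = 0
x = 7 or x = −14, giving (7, −20) and (−14, 1).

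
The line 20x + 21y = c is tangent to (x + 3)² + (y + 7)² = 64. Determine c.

c = −439 or c = 25

Tangency holds when the distance from the centre (−3, −7) to the line equals the radius 8:
|20·(−3) + 21·(−7) − c| / √841 = 8
|c − (−207)| = 8·29, so c = 25 or c = −439.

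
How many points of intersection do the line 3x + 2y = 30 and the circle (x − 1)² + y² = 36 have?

Centre (1, 0), r² = 36. Distance² from centre to line = (−27)²/13 = 729/13.
Since d² > r², the line lies outside the circle.

0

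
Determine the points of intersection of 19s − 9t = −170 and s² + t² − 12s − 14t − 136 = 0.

(−8, 2) and (1, 21)

Express t = (170 + 19s)/9 and substitute into the circle:
442s² + 3094s − 3536 = 0  ⟹  s² + 7s − 8 = 0
s = 1 or s = −8, giving (1, 21) and (−8, 2).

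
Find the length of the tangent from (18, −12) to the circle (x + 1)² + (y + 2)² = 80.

√381

The centre is (−1, −2) and r = 4√5. The square of the distance from P to the centre is 361 + 100 = 461.
Power of the point: PT² = |PO|² − r² = 381, so PT = √381.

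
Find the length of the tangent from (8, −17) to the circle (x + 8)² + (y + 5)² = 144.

Centre (−8, −5), r² = 144. |PO|² = (16)² + (−12)² = 400.
By the tangent–radius right angle, tangent length = √(|PO|² − r²) = √256 = 16.

16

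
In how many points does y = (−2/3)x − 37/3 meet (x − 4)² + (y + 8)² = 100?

Centre (4, −8), r² = 100. Distance² from centre to line = (21)²/13 = 441/13.
Since d² < r², the line cuts the circle twice.

2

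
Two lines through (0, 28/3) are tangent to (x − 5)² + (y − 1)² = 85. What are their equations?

2x − 9y = −84 and 7x − 6y = −56

Let a tangent through (0, 28/3) have slope m. Its distance from (5, 1) must equal √85:
[m·(5) − (−25/3)]² = 85(m² + 1)
54m² − 75m + 14 = 0, so m = 2/9 or m = 7/6.
Through (0, 28/3) these give 2x − 9y = −84 and 7x − 6y = −56.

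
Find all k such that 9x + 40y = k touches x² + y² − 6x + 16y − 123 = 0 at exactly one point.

k = −867 or k = 281

The line touches the circle iff its distance from (3, −8) is 14:
|9·3 + 40·(−8) − k| / √1681 = 14
|k − (−293)| = 14·41, so k = 281 or k = −867.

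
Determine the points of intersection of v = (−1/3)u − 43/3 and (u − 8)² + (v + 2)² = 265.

(−4, −13) and (11, −18)

From the line, v = (−43 − u)/3. Substituting:
10u² − 70u − 440 = 0  ⟹  u² − 7u − 44 = 0
u = 11 or u = −4, giving (11, −18) and (−4, −13).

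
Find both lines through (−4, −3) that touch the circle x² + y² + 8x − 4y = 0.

A line y − (−3) = m(x − (−4)) is tangent when its distance from (−4, 2) is 2√5:
(0m − (5))² = 20(m² + 1)
4m² − 1 = 0, so m = 1/2 or m = −1/2.
Through (−4, −3) these give x − 2y = 2 and x + 2y = −10.

x − 2y = 2 and x + 2y = −10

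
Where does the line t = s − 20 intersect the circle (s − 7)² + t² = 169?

Express t = s − 20 and substitute into the circle:
2s² − 54s + 280 = 0  ⟹  s² − 27s + 140 = 0
s = 20 or s = 7, giving (20, 0) and (7, −13).

(7, −13) and (20, 0)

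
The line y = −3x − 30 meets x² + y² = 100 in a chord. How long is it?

2√10

Centre (0, 0), r² = 100. Perpendicular distance d from centre to line = |30| / √10 = 30/√10.
Chord = 2√(r² − d²) = 2·√(10) = 2√10.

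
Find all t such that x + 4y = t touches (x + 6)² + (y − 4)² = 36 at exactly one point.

The line touches the circle iff its distance from (−6, 4) is 6:
|1·(−6) + 4·4 − t| / √17 = 6
|t − (10)| = 6√17.

t = 10 ± 6√17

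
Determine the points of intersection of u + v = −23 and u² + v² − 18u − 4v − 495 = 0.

(−9, −14) and (−7, −16)

Express v = −u − 23 and substitute into the circle:
2u² + 32u + 126 = 0  ⟹  u² + 16u + 63 = 0
u = −7 or u = −9, giving (−7, −16) and (−9, −14).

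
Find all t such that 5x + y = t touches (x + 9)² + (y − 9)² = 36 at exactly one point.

t = −36 ± 6√26

For a tangent, require d(centre, line) = r = 6.
|5·(−9) + 1·9 − t| / √26 = 6
|t − (−36)| = 6√26.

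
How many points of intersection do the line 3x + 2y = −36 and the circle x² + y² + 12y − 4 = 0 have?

0

Centre (0, −6), r² = 40. Distance² from centre to line = (24)²/13 = 576/13.
Since d² > r², the line lies outside the circle.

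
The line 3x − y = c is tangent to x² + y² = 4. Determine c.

c = ±2√10

For a tangent, require d(centre, line) = r = 2.
|3·0 − 1·0 − c| / √10 = 2
|c| = 2√10.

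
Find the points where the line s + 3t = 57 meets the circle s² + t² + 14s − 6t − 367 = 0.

(−12, 23) and (9, 16)

From the line, t = (57 − s)/3. Substituting:
10s² + 30s − 1080 = 0  ⟹  s² + 3s − 108 = 0
s = 9 or s = −12, giving (9, 16) and (−12, 23).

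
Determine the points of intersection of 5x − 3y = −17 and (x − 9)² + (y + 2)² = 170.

From the line, y = (17 + 5x)/3. Substituting:
34x² + 68x − 272 = 0  ⟹  x² + 2x − 8 = 0
x = 2 or x = −4, giving (2, 9) and (−4, −1).

(−4, −1) and (2, 9)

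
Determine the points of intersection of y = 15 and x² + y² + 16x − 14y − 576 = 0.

From the line, y = 15. Substituting:
x² + 16x − 561 = 0
x = 17 or x = −33, giving (17, 15) and (−33, 15).

(−33, 15) and (17, 15)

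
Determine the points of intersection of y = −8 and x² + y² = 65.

(−1, −8) and (1, −8)

From the line, y = −8. Substituting:
x² − 1 = 0
x = 1 or x = −1, giving (1, −8) and (−1, −8).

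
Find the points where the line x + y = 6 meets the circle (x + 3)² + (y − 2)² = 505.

(−15, 21) and (16, −10)

From the line, y = −x + 6. Substituting:
2x² − 2x − 480 = 0  ⟹  x² − x − 240 = 0
x = 16 or x = −15, giving (16, −10) and (−15, 21).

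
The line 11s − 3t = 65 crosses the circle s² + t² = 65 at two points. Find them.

Substitute t = (−65 + 11s)/3:
130s² − 1430s + 3640 = 0  ⟹  s² − 11s + 28 = 0
s = 7 or s = 4, giving (7, 4) and (4, −7).

(4, −7) and (7, 4)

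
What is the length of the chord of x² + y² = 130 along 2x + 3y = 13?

The distance from (0, 0) to the line is 13/√13, and r² = 130.
Half the chord is √(r² − d²) = √(117), so the full chord is 6√13.

6√13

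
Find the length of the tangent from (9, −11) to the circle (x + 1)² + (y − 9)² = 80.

2√105

With centre O = (−1, 9), |OP|² = 500 and r² = 80.
The tangent meets the radius at right angles, so tangent² = |PO|² − r² = 500 − 80 = 420.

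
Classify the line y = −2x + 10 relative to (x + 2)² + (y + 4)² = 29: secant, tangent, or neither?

neither

d² = (2·(−2) + 1·(−4) − (10))²/5 = 324/5; r² = 29.
Since d² > r², the line lies outside the circle.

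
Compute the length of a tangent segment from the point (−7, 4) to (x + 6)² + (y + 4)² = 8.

Centre (−6, −4), r² = 8. |PO|² = (−1)² + (8)² = 65.
By the tangent–radius right angle, tangent length = √(|PO|² − r²) = √57.

√57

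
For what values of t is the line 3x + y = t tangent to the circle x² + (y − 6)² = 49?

The line touches the circle iff its distance from (0, 6) is 7:
|3·0 + 1·6 − t| / √10 = 7
|t − (6)| = 7√10.

t = 6 ± 7√10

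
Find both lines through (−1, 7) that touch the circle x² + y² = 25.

3x + 4y = 25 and 4x − 3y = −25

Let a tangent through (−1, 7) have slope m. Its distance from (0, 0) must equal 5:
(1m − (−7))² = 25(m² + 1)
12m² − 7m − 12 = 0, so m = −3/4 or m = 4/3.
With m = −3/4: 3x + 4y = 25. With m = 4/3: 4x − 3y = −25.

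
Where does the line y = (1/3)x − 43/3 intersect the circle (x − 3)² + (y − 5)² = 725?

(−11, −18) and (28, −5)

Substitute y = (−43 + x)/3:
10x² − 170x − 3080 = 0  ⟹  x² − 17x − 308 = 0
x = 28 or x = −11, giving (28, −5) and (−11, −18).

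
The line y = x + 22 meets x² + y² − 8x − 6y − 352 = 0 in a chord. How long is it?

The distance from (4, 3) to the line is 23/√2, and r² = 377.
Chord = 2√(r² − d²) = 2·√(225/2) = 15√2.

15√2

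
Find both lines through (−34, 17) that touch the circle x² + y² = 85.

Write the tangent as mx − y + (17 − m·(−34)) = 0 and set its distance from the centre to √85:
[m·(34) − (−17)]² = 85(m² + 1)
63m² + 68m + 12 = 0, so m = −2/9 or m = −6/7.
With m = −2/9: 2x + 9y = 85. With m = −6/7: 6x + 7y = −85.

2x + 9y = 85 and 6x + 7y = −85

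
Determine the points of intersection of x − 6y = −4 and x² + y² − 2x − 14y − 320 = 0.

(−16, −2) and (20, 4)

From the line, y = (4 + x)/6. Substituting:
37x² − 148x − 11840 = 0  ⟹  x² − 4x − 320 = 0
x = 20 or x = −16, giving (20, 4) and (−16, −2).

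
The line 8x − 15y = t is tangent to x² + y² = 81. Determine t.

t = −153 or t = 153

The line touches the circle iff its distance from (0, 0) is 9:
|8·0 − 15·0 − t| / √289 = 9
|t| = 9·17, so t = 153 or t = −153.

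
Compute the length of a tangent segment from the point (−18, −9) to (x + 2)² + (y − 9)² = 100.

4√30

With centre O = (−2, 9), |OP|² = 580 and r² = 100.
Power of the point: PT² = |PO|² − r² = 480, so PT = 4√30.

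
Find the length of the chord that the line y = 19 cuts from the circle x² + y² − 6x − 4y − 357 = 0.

Express y = 19 and substitute into the circle:
x² − 6x − 72 = 0
x = 12 or x = −6, giving (12, 19) and (−6, 19).
|(12, 19) − (−6, 19)| = √((18)² + (0)²) = 18.

18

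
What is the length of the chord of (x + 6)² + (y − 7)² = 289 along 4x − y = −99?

2√17

Centre (−6, 7), r² = 289. Perpendicular distance d from centre to line = |68| / √17 = 68/√17.
Half the chord is √(r² − d²) = √(17), so the full chord is 2√17.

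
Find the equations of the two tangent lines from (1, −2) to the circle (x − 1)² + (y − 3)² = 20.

Write the tangent as mx − y + (−2 − m·(1)) = 0 and set its distance from the centre to 2√5:
[m·(0) − (5)]² = 20(m² + 1)
4m² − 1 = 0, so m = −1/2 or m = 1/2.
With m = −1/2: x + 2y = −3. With m = 1/2: x − 2y = 5.

x + 2y = −3 and x − 2y = 5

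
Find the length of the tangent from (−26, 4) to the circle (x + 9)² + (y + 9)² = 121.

Centre (−9, −9), r² = 121. |PO|² = (−17)² + (13)² = 458.
Power of the point: PT² = |PO|² − r² = 337, so PT = √337.

√337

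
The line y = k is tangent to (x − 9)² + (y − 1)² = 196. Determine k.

Tangency holds when the distance from the centre (9, 1) to the line equals the radius 14:
|0·9 + 1·1 − k| / √1 = 14
|k − (1)| = 14, so k = 15 or k = −13.

k = −13 or k = 15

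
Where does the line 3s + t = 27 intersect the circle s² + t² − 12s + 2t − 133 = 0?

Express t = −3s + 27 and substitute into the circle:
10s² − 180s + 650 = 0  ⟹  s² − 18s + 65 = 0
s = 13 or s = 5, giving (13, −12) and (5, 12).

(5, 12) and (13, −12)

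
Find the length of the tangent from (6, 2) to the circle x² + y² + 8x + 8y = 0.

2√26

Centre (−4, −4), r² = 32. |PO|² = (10)² + (6)² = 136.
By the tangent–radius right angle, tangent length = √(|PO|² − r²) = √104 = 2√26.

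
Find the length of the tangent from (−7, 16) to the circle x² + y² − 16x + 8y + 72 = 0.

The centre is (8, −4) and r = 2√2. The square of the distance from P to the centre is 225 + 400 = 625.
By the tangent–radius right angle, tangent length = √(|PO|² − r²) = √617.

√617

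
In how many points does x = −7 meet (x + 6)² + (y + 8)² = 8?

2

Centre (−6, −8), r² = 8. Distance² from centre to line = (1)² = 1.
Since d² < r², the line cuts the circle twice.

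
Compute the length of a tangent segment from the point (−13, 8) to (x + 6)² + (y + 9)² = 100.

With centre O = (−6, −9), |OP|² = 338 and r² = 100.
The tangent meets the radius at right angles, so tangent² = |PO|² − r² = 338 − 100 = 238.

√238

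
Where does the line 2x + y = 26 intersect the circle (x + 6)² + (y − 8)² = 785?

Substitute y = −2x + 26:
5x² − 60x − 425 = 0  ⟹  x² − 12x − 85 = 0
x = 17 or x = −5, giving (17, −8) and (−5, 36).

(−5, 36) and (17, −8)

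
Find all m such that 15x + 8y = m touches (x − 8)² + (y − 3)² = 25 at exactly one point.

The line touches the circle iff its distance from (8, 3) is 5:
|15·8 + 8·3 − m| / √289 = 5
|m − (144)| = 5·17, so m = 229 or m = 59.

m = 59 or m = 229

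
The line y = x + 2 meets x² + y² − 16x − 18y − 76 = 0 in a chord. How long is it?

21√2

From the line, y = x + 2. Substituting:
2x² − 30x − 108 = 0  ⟹  x² − 15x − 54 = 0
x = 18 or x = −3, giving (18, 20) and (−3, −1).
Chord length = distance between (18, 20) and (−3, −1) = √882 = 21√2.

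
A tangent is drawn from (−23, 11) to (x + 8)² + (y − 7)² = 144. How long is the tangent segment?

With centre O = (−8, 7), |OP|² = 241 and r² = 144.
The tangent meets the radius at right angles, so tangent² = |PO|² − r² = 241 − 144 = 97.

√97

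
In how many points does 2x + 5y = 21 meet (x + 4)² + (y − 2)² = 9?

Centre (−4, 2), r² = 9. Distance² from centre to line = (−19)²/29 = 361/29.
Since d² > r², the line lies outside the circle.

0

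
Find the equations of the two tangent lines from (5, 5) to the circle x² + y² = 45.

A line y − (5) = m(x − (5)) is tangent when its distance from (0, 0) is 3√5:
(−5m − (−5))² = 45(m² + 1)
2m² + 5m + 2 = 0, so m = −2 or m = −1/2.
With m = −2: 2x + y = 15. With m = −1/2: x + 2y = 15.

2x + y = 15 and x + 2y = 15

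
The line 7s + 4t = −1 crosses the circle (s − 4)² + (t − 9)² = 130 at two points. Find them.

(−7, 12) and (1, −2)

From the line, t = (−1 − 7s)/4. Substituting:
65s² + 390s − 455 = 0  ⟹  s² + 6s − 7 = 0
s = 1 or s = −7, giving (1, −2) and (−7, 12).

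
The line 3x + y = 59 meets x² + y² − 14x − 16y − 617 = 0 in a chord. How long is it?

16√10

Substitute y = −3x + 59:
10x² − 320x + 1920 = 0  ⟹  x² − 32x + 192 = 0
x = 24 or x = 8, giving (24, −13) and (8, 35).
Chord length = distance between (24, −13) and (8, 35) = √2560 = 16√10.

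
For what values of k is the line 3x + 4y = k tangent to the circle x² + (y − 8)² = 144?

k = −28 or k = 92

The line touches the circle iff its distance from (0, 8) is 12:
|3·0 + 4·8 − k| / √25 = 12
|k − (32)| = 12·5, so k = 92 or k = −28.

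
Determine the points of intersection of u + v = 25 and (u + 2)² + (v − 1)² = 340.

Express v = −u + 25 and substitute into the circle:
2u² − 44u + 240 = 0  ⟹  u² − 22u + 120 = 0
u = 12 or u = 10, giving (12, 13) and (10, 15).

(10, 15) and (12, 13)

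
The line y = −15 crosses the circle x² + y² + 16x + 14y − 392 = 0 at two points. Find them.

Substitute y = −15:
x² + 16x − 377 = 0
x = 13 or x = −29, giving (13, −15) and (−29, −15).

(−29, −15) and (13, −15)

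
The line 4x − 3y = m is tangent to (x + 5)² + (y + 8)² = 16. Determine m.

The line touches the circle iff its distance from (−5, −8) is 4:
|4·(−5) − 3·(−8) − m| / √25 = 4
|m − (4)| = 4·5, so m = 24 or m = −16.

m = −16 or m = 24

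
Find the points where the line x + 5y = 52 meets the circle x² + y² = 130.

Substitute y = (52 − x)/5:
26x² − 104x − 546 = 0  ⟹  x² − 4x − 21 = 0
x = 7 or x = −3, giving (7, 9) and (−3, 11).

(−3, 11) and (7, 9)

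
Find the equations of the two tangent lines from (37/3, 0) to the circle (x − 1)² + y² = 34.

Write the tangent as mx − y + (0 − m·(37/3)) = 0 and set its distance from the centre to √34:
(−34/3m − (0))² = 34(m² + 1)
25m² − 9 = 0, so m = −3/5 or m = 3/5.
Through (37/3, 0) these give 3x + 5y = 37 and 3x − 5y = 37.

3x + 5y = 37 and 3x − 5y = 37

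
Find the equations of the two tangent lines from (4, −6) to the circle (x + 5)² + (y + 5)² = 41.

4x − 5y = 46 and 5x + 4y = −4

A line y − (−6) = m(x − (4)) is tangent when its distance from (−5, −5) is √41:
(−9m − (1))² = 41(m² + 1)
20m² + 9m − 20 = 0, so m = 4/5 or m = −5/4.
Through (4, −6) these give 4x − 5y = 46 and 5x + 4y = −4.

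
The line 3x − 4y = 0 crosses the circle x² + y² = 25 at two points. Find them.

Express y = (3x)/4 and substitute into the circle:
25x² − 400 = 0  ⟹  x² − 16 = 0
x = 4 or x = −4, giving (4, 3) and (−4, −3).

(−4, −3) and (4, 3)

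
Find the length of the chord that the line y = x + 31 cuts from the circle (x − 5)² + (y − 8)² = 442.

10√2

Centre (5, 8), r² = 442. Perpendicular distance d from centre to line = |28| / √2 = 28/√2.
Chord = 2√(r² − d²) = 2·√(50) = 10√2.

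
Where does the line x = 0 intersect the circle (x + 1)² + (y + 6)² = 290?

(0, −23) and (0, 11)

The line gives x = 0. Substituting into the circle:
y² + 12y − 253 = 0
y = 11 or y = −23, giving (0, 11) and (0, −23).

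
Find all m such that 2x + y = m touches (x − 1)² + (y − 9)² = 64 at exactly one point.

Tangency holds when the distance from the centre (1, 9) to the line equals the radius 8:
|2·1 + 1·9 − m| / √5 = 8
|m − (11)| = 8√5.

m = 11 ± 8√5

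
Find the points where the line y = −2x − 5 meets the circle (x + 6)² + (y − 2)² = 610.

Express y = −2x − 5 and substitute into the circle:
5x² + 40x − 525 = 0  ⟹  x² + 8x − 105 = 0
x = 7 or x = −15, giving (7, −19) and (−15, 25).

(−15, 25) and (7, −19)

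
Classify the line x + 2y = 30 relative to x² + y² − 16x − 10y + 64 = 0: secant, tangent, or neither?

neither

Substituting the line into the circle gives 5x² − 104x + 556 = 0.
Discriminant = (−104)² − 4·5·(556) = −304 < 0.
No real roots: the line does not meet the circle.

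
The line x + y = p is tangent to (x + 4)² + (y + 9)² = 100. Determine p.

The line touches the circle iff its distance from (−4, −9) is 10:
|1·(−4) + 1·(−9) − p| / √2 = 10
|p − (−13)| = 10√2.

p = −13 ± 10√2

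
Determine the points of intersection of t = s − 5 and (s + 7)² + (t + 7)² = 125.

(−12, −17) and (3, −2)

From the line, t = s − 5. Substituting:
2s² + 18s − 72 = 0  ⟹  s² + 9s − 36 = 0
s = 3 or s = −12, giving (3, −2) and (−12, −17).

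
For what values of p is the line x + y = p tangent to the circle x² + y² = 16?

p = ±4√2

Tangency holds when the distance from the centre (0, 0) to the line equals the radius 4:
|1·0 + 1·0 − p| / √2 = 4
|p| = 4√2.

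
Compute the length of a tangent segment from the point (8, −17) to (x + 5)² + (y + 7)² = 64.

√205

Centre (−5, −7), r² = 64. |PO|² = (13)² + (−10)² = 269.
The tangent meets the radius at right angles, so tangent² = |PO|² − r² = 269 − 64 = 205.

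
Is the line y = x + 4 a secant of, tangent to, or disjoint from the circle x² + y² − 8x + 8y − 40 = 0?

Substituting the line into the circle gives 2x² + 8x + 8 = 0.
Δ = 64 − 64 = 0.
A repeated root: the line is tangent.

tangent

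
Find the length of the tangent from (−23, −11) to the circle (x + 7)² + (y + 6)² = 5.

2√69

Centre (−7, −6), r² = 5. |PO|² = (−16)² + (−5)² = 281.
Power of the point: PT² = |PO|² − r² = 276, so PT = 2√69.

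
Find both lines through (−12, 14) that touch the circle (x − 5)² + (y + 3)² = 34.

5x + 3y = −18 and 3x + 5y = 34

Write the tangent as mx − y + (14 − m·(−12)) = 0 and set its distance from the centre to √34:
(17m − (−17))² = 34(m² + 1)
15m² + 34m + 15 = 0, so m = −5/3 or m = −3/5.
Through (−12, 14) these give 5x + 3y = −18 and 3x + 5y = 34.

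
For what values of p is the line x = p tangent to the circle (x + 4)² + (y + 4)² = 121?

p = −15 or p = 7

Tangency holds when the distance from the centre (−4, −4) to the line equals the radius 11:
|1·(−4) + 0·(−4) − p| / √1 = 11
|p − (−4)| = 11, so p = 7 or p = −15.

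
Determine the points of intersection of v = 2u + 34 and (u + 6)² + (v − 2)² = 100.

(−16, 2) and (−12, 10)

From the line, v = 2u + 34. Substituting:
5u² + 140u + 960 = 0  ⟹  u² + 28u + 192 = 0
u = −12 or u = −16, giving (−12, 10) and (−16, 2).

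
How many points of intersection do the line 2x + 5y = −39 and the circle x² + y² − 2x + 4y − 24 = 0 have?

0

Substituting the line into the circle gives 29x² + 66x + 141 = 0.
Δ = 4356 − 16356 = −12000.
No real roots: the line does not meet the circle.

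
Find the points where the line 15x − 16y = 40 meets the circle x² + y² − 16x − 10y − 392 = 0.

(−8, −10) and (24, 20)

From the line, y = (−40 + 15x)/16. Substituting:
481x² − 7696x − 92352 = 0  ⟹  x² − 16x − 192 = 0
x = 24 or x = −8, giving (24, 20) and (−8, −10).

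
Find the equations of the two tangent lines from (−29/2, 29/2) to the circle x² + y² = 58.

7x + 3y = −58 and 3x + 7y = 58

A line y − (29/2) = m(x − (−29/2)) is tangent when its distance from (0, 0) is √58:
(29/2m − (−29/2))² = 58(m² + 1)
21m² + 58m + 21 = 0, so m = −7/3 or m = −3/7.
With m = −7/3: 7x + 3y = −58. With m = −3/7: 3x + 7y = 58.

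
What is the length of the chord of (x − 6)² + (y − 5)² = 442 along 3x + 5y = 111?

Express y = (111 − 3x)/5 and substitute into the circle:
34x² − 816x − 2754 = 0  ⟹  x² − 24x − 81 = 0
x = 27 or x = −3, giving (27, 6) and (−3, 24).
|(27, 6) − (−3, 24)| = √((30)² + (−18)²) = 6√34.

6√34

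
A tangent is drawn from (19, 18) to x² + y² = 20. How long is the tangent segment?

The centre is (0, 0) and r = 2√5. The square of the distance from P to the centre is 361 + 324 = 685.
Power of the point: PT² = |PO|² − r² = 665, so PT = √665.

√665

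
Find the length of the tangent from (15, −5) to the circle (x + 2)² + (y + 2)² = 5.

With centre O = (−2, −2), |OP|² = 298 and r² = 5.
The tangent meets the radius at right angles, so tangent² = |PO|² − r² = 298 − 5 = 293.

√293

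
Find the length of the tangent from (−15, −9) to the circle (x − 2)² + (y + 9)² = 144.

√145

Centre (2, −9), r² = 144. |PO|² = (−17)² + (0)² = 289.
By the tangent–radius right angle, tangent length = √(|PO|² − r²) = √145.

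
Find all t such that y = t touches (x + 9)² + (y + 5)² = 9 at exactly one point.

t = −8 or t = −2

Tangency holds when the distance from the centre (−9, −5) to the line equals the radius 3:
|0·(−9) + 1·(−5) − t| / √1 = 3
|t − (−5)| = 3, so t = −2 or t = −8.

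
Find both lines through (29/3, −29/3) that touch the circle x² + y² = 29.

5x + 2y = 29 and 2x + 5y = −29

Write the tangent as mx − y + (−29/3 − m·(29/3)) = 0 and set its distance from the centre to √29:
[m·(−29/3) − (29/3)]² = 29(m² + 1)
10m² + 29m + 10 = 0, so m = −5/2 or m = −2/5.
With m = −5/2: 5x + 2y = 29. With m = −2/5: 2x + 5y = −29.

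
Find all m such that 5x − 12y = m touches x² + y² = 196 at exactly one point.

Tangency holds when the distance from the centre (0, 0) to the line equals the radius 14:
|5·0 − 12·0 − m| / √169 = 14
|m| = 14·13, so m = 182 or m = −182.

m = −182 or m = 182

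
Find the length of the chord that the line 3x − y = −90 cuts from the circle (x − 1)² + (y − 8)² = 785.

5√10

From the line, y = 3x + 90. Substituting:
10x² + 490x + 5940 = 0  ⟹  x² + 49x + 594 = 0
x = −22 or x = −27, giving (−22, 24) and (−27, 9).
Chord length = distance between (−22, 24) and (−27, 9) = √250 = 5√10.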